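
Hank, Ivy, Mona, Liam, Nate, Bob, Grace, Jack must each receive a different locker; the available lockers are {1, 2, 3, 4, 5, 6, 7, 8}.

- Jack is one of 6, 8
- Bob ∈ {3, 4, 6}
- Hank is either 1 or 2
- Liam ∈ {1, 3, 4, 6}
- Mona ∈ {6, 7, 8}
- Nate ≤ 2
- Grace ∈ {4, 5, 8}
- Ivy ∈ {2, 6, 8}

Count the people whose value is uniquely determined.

The 8 variables draw from only 8 values {1, 2, 3, 4, 5, 6, 7, 8}, so each is used; only Grace can be 5, hence Grace = 5.
Among the 7 still-open variables, 7 fits only Mona (and all 7 values in {1, 2, 3, 4, 6, 7, 8} must be used), so Mona = 7.
Hank and Nate between them cover only {1, 2} — a naked pair. Remove those values from Ivy, Liam.
Ivy and Jack share exactly the 2 values {6, 8}; by pigeonhole those values go to them, so strike 6, 8 from Liam, Bob.
Determined: Mona=7, Grace=5. The other people each still have more than one consistent value. That makes 2.

2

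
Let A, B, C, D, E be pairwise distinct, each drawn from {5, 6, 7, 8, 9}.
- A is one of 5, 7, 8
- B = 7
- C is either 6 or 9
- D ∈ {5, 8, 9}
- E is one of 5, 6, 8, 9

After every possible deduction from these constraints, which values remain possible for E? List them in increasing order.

5, 6, 8, 9

B must be 7 (only option left). So A can't be 7.
No further eliminations apply; E can still be any of 5, 6, 8, 9.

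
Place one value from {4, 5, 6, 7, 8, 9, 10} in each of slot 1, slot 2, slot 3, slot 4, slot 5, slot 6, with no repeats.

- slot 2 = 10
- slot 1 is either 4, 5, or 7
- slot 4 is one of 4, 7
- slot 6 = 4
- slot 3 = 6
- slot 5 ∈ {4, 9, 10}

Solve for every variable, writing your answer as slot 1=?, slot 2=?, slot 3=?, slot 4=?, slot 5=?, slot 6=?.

slot 1=5, slot 2=10, slot 3=6, slot 4=7, slot 5=9, slot 6=4

slot 2 has just one choice, so slot 2 = 10. Remove 10 from slot 5.
slot 3 must be 6 (only option left).
slot 6 must be 4 (only option left). Strike 4 from slot 1, slot 4, slot 5.
slot 4's domain is down to {7}, so slot 4 = 7. Remove 7 from slot 1.
slot 5 has just one choice, so slot 5 = 9.
slot 1's domain is down to {5}, so slot 1 = 5.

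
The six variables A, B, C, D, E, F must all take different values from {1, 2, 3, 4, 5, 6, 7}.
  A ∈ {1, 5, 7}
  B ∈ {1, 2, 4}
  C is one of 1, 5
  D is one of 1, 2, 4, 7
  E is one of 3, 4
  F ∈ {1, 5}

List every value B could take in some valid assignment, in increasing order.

The 6 variables together cover exactly {1, 2, 3, 4, 5, 7} — 6 values for 6 variables — and 3 appears only in E's list, so E = 3.
C and F share exactly the 2 values {1, 5}; by pigeonhole those values go to them, so strike 1, 5 from A, B, D.
That leaves A = 7. Remove 7 from D.
No further eliminations apply; B can still be any of 2, 4.

2, 4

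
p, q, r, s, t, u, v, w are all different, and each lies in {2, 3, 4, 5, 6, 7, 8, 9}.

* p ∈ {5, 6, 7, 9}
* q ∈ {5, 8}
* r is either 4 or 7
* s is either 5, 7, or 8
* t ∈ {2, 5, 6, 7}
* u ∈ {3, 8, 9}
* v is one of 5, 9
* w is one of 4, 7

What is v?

9

Among the 8 variables, 2 fits only t (and all 8 values in {2, 3, 4, 5, 6, 7, 8, 9} must be used), so t = 2.
The 7 still-open variables draw from only 7 values {3, 4, 5, 6, 7, 8, 9}, so each is used; only u can be 3, hence u = 3.
Among the 6 still-open variables, 6 fits only p (and all 6 values in {4, 5, 6, 7, 8, 9} must be used), so p = 6.
The 5 still-open variables draw from only 5 values {4, 5, 7, 8, 9}, so each is used; only v can be 9, hence v = 9.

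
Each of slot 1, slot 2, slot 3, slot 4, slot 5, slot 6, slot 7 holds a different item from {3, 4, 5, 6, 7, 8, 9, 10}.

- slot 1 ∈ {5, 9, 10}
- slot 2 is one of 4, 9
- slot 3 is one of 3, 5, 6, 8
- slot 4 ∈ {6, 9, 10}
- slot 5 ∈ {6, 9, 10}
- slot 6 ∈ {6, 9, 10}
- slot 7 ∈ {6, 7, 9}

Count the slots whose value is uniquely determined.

The 3 variables slot 4, slot 5, slot 6 are confined to {6, 9, 10}, which locks those values in; drop them from slot 1, slot 2, slot 3, slot 7.
slot 1's domain is down to {5}, so slot 1 = 5. Strike 5 from slot 3.
slot 2 must be 4 (only option left).
slot 7 has just one choice, so slot 7 = 7.
Determined: slot 1=5, slot 2=4, slot 7=7. The other slots each still have more than one consistent value. That makes 3.

3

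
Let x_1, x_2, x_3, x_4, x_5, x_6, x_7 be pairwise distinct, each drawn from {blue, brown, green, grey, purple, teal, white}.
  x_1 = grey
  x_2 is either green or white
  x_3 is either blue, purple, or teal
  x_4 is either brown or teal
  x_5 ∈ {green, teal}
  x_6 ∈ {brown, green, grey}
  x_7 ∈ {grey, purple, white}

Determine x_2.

white

x_1 has just one choice, so x_1 = grey. Strike grey from x_6, x_7.
Among the 6 still-open variables, blue fits only x_3 (and all 6 values in {blue, brown, green, purple, teal, white} must be used), so x_3 = blue.
The 5 still-open variables draw from only 5 values {brown, green, purple, teal, white}, so each is used; only x_7 can be purple, hence x_7 = purple.
The 4 still-open variables draw from only 4 values {brown, green, teal, white}, so each is used; only x_2 can be white, hence x_2 = white.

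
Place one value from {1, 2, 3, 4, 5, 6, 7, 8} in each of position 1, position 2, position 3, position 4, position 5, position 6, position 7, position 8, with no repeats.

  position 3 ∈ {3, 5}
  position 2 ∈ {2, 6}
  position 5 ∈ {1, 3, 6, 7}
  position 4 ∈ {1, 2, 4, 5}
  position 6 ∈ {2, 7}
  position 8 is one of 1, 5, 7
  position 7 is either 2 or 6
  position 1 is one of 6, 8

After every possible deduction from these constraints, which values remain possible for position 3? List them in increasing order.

3, 5

The 8 variables together cover exactly {1, 2, 3, 4, 5, 6, 7, 8} — 8 values for 8 variables — and 4 appears only in position 4's list, so position 4 = 4.
The 7 still-open variables together cover exactly {1, 2, 3, 5, 6, 7, 8} — 7 values for 7 variables — and 8 appears only in position 1's list, so position 1 = 8.
The 2 variables position 2 and position 7 are confined to {2, 6}, which locks those values in; drop them from position 5, position 6.
position 6 has just one choice, so position 6 = 7. So position 5, position 8 can't be 7.
No further eliminations apply; position 3 can still be any of 3, 5.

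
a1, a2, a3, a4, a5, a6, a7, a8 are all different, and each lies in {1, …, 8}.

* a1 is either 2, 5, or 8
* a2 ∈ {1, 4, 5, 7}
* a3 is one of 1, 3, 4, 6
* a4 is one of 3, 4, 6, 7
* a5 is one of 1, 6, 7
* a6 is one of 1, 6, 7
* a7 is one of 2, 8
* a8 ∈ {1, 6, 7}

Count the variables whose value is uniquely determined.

1

a5, a6, a8 between them cover only {1, 6, 7} — a naked triple. Remove those values from a2, a3, a4.
a3 and a4 between them cover only {3, 4} — a naked pair. Remove those values from a2.
That leaves a2 = 5. So a1 can't be 5.
Determined: a2=5. The other variables each still have more than one consistent value. That makes 1.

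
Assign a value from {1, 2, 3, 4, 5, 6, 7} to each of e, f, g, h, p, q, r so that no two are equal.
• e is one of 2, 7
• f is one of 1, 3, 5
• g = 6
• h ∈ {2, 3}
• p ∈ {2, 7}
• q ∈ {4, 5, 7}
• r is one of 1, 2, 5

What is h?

3

g has just one choice, so g = 6.
Among the 6 still-open variables, 4 fits only q (and all 6 values in {1, 2, 3, 4, 5, 7} must be used), so q = 4.
e and p between them cover only {2, 7} — a naked pair. Remove those values from h, r.
So h = 3.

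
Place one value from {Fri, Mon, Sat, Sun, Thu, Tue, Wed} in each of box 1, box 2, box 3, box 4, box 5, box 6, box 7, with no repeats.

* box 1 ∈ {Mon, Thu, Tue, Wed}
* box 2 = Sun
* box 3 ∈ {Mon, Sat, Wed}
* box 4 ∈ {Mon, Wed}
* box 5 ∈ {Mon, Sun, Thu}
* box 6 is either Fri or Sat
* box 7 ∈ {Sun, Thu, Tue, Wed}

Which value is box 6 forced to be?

box 2 has just one choice, so box 2 = Sun. So box 5, box 7 can't be Sun.
The 6 still-open variables draw from only 6 values {Fri, Mon, Sat, Thu, Tue, Wed}, so each is used; only box 6 can be Fri, hence box 6 = Fri.

Fri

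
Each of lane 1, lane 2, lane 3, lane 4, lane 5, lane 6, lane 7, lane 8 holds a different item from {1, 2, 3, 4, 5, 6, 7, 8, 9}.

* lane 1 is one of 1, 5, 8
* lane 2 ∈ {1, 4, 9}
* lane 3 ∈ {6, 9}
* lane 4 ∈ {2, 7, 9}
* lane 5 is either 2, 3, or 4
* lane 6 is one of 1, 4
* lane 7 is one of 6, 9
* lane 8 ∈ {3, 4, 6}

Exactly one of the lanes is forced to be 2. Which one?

lane 3 and lane 7 between them cover only {6, 9} — a naked pair. Remove those values from lane 2, lane 4, lane 8.
The 2 variables lane 2 and lane 6 are confined to {1, 4}, which locks those values in; drop them from lane 1, lane 5, lane 8.
lane 8 must be 3 (only option left). So lane 5 can't be 3.
So 2 goes to lane 5.

lane 5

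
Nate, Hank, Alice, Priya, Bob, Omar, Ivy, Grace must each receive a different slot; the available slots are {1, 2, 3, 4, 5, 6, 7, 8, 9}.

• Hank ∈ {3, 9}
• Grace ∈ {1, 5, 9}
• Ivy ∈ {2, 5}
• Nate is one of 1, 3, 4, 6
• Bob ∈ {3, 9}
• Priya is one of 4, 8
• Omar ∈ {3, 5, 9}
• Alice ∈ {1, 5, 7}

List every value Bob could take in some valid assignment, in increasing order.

3, 9

Hank and Bob share exactly the 2 values {3, 9}; by pigeonhole those values go to them, so strike 3, 9 from Nate, Omar, Grace.
Omar's domain is down to {5}, so Omar = 5. Strike 5 from Alice, Ivy, Grace.
Ivy must be 2 (only option left).
Grace must be 1 (only option left). Strike 1 from Nate, Alice.
That leaves Alice = 7.
No further eliminations apply; Bob can still be any of 3, 9.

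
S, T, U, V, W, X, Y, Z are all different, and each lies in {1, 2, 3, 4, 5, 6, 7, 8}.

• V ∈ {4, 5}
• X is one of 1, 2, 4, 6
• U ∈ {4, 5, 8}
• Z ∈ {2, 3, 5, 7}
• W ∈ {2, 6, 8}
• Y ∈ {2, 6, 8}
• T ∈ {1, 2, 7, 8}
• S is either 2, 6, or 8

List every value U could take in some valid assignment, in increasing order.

4, 5

The 8 variables together cover exactly {1, 2, 3, 4, 5, 6, 7, 8} — 8 values for 8 variables — and 3 appears only in Z's list, so Z = 3.
Among the 7 still-open variables, 7 fits only T (and all 7 values in {1, 2, 4, 5, 6, 7, 8} must be used), so T = 7.
The 6 still-open variables together cover exactly {1, 2, 4, 5, 6, 8} — 6 values for 6 variables — and 1 appears only in X's list, so X = 1.
S, W, Y share exactly the 3 values {2, 6, 8}; by pigeonhole those values go to them, so strike 2, 6, 8 from U.
No further eliminations apply; U can still be any of 4, 5.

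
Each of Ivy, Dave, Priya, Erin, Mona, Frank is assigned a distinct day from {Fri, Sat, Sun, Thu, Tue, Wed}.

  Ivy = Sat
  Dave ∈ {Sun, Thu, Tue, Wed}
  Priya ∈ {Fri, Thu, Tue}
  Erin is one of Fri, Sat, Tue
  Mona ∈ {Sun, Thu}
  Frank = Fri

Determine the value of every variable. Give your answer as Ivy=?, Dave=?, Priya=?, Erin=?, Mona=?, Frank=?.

Ivy's domain is down to {Sat}, so Ivy = Sat. So Erin can't be Sat.
That leaves Frank = Fri. Strike Fri from Priya, Erin.
That leaves Erin = Tue. Strike Tue from Dave, Priya.
Priya has just one choice, so Priya = Thu. Eliminate Thu elsewhere: Dave, Mona.
Mona's domain is down to {Sun}, so Mona = Sun. Remove Sun from Dave.
Dave must be Wed (only option left).

Ivy=Sat, Dave=Wed, Priya=Thu, Erin=Tue, Mona=Sun, Frank=Fri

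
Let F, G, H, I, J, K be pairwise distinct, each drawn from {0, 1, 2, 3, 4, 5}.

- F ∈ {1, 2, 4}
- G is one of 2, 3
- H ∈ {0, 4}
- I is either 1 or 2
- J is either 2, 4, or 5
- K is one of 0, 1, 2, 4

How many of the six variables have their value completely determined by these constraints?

2

The 6 variables together cover exactly {0, 1, 2, 3, 4, 5} — 6 values for 6 variables — and 3 appears only in G's list, so G = 3.
The 5 still-open variables together cover exactly {0, 1, 2, 4, 5} — 5 values for 5 variables — and 5 appears only in J's list, so J = 5.
Determined: G=3, J=5. The other variables each still have more than one consistent value. That makes 2.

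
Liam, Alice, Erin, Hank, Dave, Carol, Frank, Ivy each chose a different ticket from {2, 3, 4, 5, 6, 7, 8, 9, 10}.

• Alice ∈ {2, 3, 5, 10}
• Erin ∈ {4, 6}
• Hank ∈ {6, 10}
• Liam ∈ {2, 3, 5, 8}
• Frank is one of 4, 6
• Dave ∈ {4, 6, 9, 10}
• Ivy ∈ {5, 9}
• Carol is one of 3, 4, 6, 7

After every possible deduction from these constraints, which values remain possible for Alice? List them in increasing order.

Erin and Frank between them cover only {4, 6} — a naked pair. Remove those values from Hank, Dave, Carol.
That leaves Hank = 10. Eliminate 10 elsewhere: Alice, Dave.
That leaves Dave = 9. Remove 9 from Ivy.
That leaves Ivy = 5. Strike 5 from Liam, Alice.
No further eliminations apply; Alice can still be any of 2, 3.

2, 3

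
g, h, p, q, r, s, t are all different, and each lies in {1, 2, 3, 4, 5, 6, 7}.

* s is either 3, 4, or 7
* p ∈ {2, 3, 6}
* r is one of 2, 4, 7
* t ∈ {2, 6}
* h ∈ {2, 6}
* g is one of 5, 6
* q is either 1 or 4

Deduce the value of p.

3

Among the 7 variables, 1 fits only q (and all 7 values in {1, 2, 3, 4, 5, 6, 7} must be used), so q = 1.
The 6 still-open variables together cover exactly {2, 3, 4, 5, 6, 7} — 6 values for 6 variables — and 5 appears only in g's list, so g = 5.
h and t between them cover only {2, 6} — a naked pair. Remove those values from p, r.
So p = 3.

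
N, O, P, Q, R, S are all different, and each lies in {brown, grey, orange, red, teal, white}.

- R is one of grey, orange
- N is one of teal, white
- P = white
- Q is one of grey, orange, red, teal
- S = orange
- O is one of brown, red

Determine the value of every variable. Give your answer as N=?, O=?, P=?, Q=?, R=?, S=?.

N=teal, O=brown, P=white, Q=red, R=grey, S=orange

P must be white (only option left). So N can't be white.
That leaves S = orange. So Q, R can't be orange.
That leaves N = teal. So Q can't be teal.
R has just one choice, so R = grey. Remove grey from Q.
Q's domain is down to {red}, so Q = red. Strike red from O.
O's domain is down to {brown}, so O = brown.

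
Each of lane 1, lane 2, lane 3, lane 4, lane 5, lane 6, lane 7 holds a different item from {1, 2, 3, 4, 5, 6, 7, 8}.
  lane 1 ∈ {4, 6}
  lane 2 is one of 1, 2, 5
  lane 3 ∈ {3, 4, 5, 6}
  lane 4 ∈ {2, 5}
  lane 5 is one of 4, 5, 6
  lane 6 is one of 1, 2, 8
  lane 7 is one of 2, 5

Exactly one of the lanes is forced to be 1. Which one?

lane 2

Among the 7 variables, 3 fits only lane 3 (and all 7 values in {1, 2, 3, 4, 5, 6, 8} must be used), so lane 3 = 3.
The 6 still-open variables together cover exactly {1, 2, 4, 5, 6, 8} — 6 values for 6 variables — and 8 appears only in lane 6's list, so lane 6 = 8.
Among the 5 still-open variables, 1 fits only lane 2 (and all 5 values in {1, 2, 4, 5, 6} must be used), so lane 2 = 1.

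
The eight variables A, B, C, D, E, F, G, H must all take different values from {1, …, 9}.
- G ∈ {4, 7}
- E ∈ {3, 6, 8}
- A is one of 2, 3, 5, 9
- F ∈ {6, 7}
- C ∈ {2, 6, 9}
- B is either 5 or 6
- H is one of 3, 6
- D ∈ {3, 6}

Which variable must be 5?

The 8 variables draw from only 8 values {2, 3, 4, 5, 6, 7, 8, 9}, so each is used; only G can be 4, hence G = 4.
Among the 7 still-open variables, 7 fits only F (and all 7 values in {2, 3, 5, 6, 7, 8, 9} must be used), so F = 7.
Among the 6 still-open variables, 8 fits only E (and all 6 values in {2, 3, 5, 6, 8, 9} must be used), so E = 8.
D and H between them cover only {3, 6} — a naked pair. Remove those values from A, B, C.
So 5 goes to B.

B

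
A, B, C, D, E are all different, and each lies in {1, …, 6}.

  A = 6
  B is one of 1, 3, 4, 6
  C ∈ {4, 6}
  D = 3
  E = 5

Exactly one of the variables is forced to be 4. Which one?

C

A has just one choice, so A = 6. Strike 6 from B, C.
So 4 goes to C.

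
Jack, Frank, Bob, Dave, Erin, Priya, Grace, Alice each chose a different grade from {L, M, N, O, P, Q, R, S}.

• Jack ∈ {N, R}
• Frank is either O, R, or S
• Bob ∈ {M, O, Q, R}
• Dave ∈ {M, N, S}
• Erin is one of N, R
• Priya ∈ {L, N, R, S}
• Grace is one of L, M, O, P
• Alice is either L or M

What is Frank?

O

The 8 variables together cover exactly {L, M, N, O, P, Q, R, S} — 8 values for 8 variables — and P appears only in Grace's list, so Grace = P.
The 7 still-open variables together cover exactly {L, M, N, O, Q, R, S} — 7 values for 7 variables — and Q appears only in Bob's list, so Bob = Q.
Among the 6 still-open variables, O fits only Frank (and all 6 values in {L, M, N, O, R, S} must be used), so Frank = O.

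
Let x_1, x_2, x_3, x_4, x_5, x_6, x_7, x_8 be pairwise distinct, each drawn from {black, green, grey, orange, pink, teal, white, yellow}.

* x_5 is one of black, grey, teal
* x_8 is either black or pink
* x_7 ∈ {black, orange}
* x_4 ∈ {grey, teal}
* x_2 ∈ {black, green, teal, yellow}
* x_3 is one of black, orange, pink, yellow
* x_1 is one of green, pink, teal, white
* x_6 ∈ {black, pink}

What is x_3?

yellow

The 8 variables together cover exactly {black, green, grey, orange, pink, teal, white, yellow} — 8 values for 8 variables — and white appears only in x_1's list, so x_1 = white.
The 7 still-open variables together cover exactly {black, green, grey, orange, pink, teal, yellow} — 7 values for 7 variables — and green appears only in x_2's list, so x_2 = green.
The 6 still-open variables draw from only 6 values {black, grey, orange, pink, teal, yellow}, so each is used; only x_3 can be yellow, hence x_3 = yellow.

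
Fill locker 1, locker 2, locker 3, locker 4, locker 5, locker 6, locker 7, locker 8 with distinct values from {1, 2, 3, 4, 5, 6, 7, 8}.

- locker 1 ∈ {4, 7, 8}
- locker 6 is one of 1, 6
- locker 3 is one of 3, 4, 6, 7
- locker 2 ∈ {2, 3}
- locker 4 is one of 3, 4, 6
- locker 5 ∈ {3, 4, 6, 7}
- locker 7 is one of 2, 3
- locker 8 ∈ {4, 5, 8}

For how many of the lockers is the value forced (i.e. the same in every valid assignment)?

3

The 8 variables draw from only 8 values {1, 2, 3, 4, 5, 6, 7, 8}, so each is used; only locker 6 can be 1, hence locker 6 = 1.
The 7 still-open variables draw from only 7 values {2, 3, 4, 5, 6, 7, 8}, so each is used; only locker 8 can be 5, hence locker 8 = 5.
The 6 still-open variables together cover exactly {2, 3, 4, 6, 7, 8} — 6 values for 6 variables — and 8 appears only in locker 1's list, so locker 1 = 8.
locker 2 and locker 7 share exactly the 2 values {2, 3}; by pigeonhole those values go to them, so strike 2, 3 from locker 3, locker 4, locker 5.
Determined: locker 1=8, locker 6=1, locker 8=5. The other lockers each still have more than one consistent value. That makes 3.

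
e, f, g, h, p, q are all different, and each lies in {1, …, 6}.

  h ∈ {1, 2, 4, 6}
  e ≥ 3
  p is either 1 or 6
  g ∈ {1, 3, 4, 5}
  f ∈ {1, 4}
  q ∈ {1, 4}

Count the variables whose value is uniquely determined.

2

The 6 variables together cover exactly {1, 2, 3, 4, 5, 6} — 6 values for 6 variables — and 2 appears only in h's list, so h = 2.
f and q share exactly the 2 values {1, 4}; by pigeonhole those values go to them, so strike 1, 4 from e, g, p.
p must be 6 (only option left). Eliminate 6 elsewhere: e.
Determined: h=2, p=6. The other variables each still have more than one consistent value. That makes 2.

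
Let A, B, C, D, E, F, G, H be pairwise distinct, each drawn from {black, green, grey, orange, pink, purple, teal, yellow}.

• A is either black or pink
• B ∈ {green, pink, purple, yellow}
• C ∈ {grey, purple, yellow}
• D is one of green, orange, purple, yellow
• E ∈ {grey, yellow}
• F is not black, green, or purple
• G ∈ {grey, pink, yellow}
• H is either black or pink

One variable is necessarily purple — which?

C

Among the 8 variables, teal fits only F (and all 8 values in {black, green, grey, orange, pink, purple, teal, yellow} must be used), so F = teal.
Among the 7 still-open variables, orange fits only D (and all 7 values in {black, green, grey, orange, pink, purple, yellow} must be used), so D = orange.
Among the 6 still-open variables, green fits only B (and all 6 values in {black, green, grey, pink, purple, yellow} must be used), so B = green.
The 5 still-open variables together cover exactly {black, grey, pink, purple, yellow} — 5 values for 5 variables — and purple appears only in C's list, so C = purple.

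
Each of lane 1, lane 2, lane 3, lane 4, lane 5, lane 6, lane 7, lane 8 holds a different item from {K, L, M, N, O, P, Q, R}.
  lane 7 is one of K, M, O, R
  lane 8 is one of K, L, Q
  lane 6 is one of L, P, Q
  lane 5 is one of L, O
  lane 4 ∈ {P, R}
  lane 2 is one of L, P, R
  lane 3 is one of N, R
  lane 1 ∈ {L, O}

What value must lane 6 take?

The 8 variables draw from only 8 values {K, L, M, N, O, P, Q, R}, so each is used; only lane 7 can be M, hence lane 7 = M.
Among the 7 still-open variables, K fits only lane 8 (and all 7 values in {K, L, N, O, P, Q, R} must be used), so lane 8 = K.
The 6 still-open variables draw from only 6 values {L, N, O, P, Q, R}, so each is used; only lane 3 can be N, hence lane 3 = N.
Among the 5 still-open variables, Q fits only lane 6 (and all 5 values in {L, O, P, Q, R} must be used), so lane 6 = Q.

Q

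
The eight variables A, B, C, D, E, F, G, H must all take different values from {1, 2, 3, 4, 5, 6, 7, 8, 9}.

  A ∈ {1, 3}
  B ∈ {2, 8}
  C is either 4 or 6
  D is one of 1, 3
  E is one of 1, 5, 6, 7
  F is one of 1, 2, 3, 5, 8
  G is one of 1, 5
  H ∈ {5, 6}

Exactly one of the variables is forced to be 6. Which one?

The 8 variables draw from only 8 values {1, 2, 3, 4, 5, 6, 7, 8}, so each is used; only C can be 4, hence C = 4.
The 7 still-open variables draw from only 7 values {1, 2, 3, 5, 6, 7, 8}, so each is used; only E can be 7, hence E = 7.
The 6 still-open variables together cover exactly {1, 2, 3, 5, 6, 8} — 6 values for 6 variables — and 6 appears only in H's list, so H = 6.

H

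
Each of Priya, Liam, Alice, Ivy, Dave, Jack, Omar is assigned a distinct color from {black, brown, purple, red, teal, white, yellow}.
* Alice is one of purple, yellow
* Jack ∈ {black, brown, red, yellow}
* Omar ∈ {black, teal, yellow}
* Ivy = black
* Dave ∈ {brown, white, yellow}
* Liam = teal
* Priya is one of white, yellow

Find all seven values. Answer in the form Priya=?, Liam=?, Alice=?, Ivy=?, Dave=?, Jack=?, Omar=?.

Liam must be teal (only option left). So Omar can't be teal.
Ivy has just one choice, so Ivy = black. Eliminate black elsewhere: Jack, Omar.
That leaves Omar = yellow. Eliminate yellow elsewhere: Priya, Alice, Dave, Jack.
Priya has just one choice, so Priya = white. Remove white from Dave.
Alice's domain is down to {purple}, so Alice = purple.
Dave's domain is down to {brown}, so Dave = brown. Eliminate brown elsewhere: Jack.
Jack has just one choice, so Jack = red.

Priya=white, Liam=teal, Alice=purple, Ivy=black, Dave=brown, Jack=red, Omar=yellow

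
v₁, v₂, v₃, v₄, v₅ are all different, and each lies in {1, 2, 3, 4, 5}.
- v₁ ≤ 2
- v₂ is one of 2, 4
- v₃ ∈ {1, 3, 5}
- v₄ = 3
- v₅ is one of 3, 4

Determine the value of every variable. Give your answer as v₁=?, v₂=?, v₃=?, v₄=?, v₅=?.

v₁=1, v₂=2, v₃=5, v₄=3, v₅=4

v₄ has just one choice, so v₄ = 3. Eliminate 3 elsewhere: v₃, v₅.
v₅ must be 4 (only option left). So v₂ can't be 4.
v₂ has just one choice, so v₂ = 2. Strike 2 from v₁.
v₁ has just one choice, so v₁ = 1. So v₃ can't be 1.
v₃'s domain is down to {5}, so v₃ = 5.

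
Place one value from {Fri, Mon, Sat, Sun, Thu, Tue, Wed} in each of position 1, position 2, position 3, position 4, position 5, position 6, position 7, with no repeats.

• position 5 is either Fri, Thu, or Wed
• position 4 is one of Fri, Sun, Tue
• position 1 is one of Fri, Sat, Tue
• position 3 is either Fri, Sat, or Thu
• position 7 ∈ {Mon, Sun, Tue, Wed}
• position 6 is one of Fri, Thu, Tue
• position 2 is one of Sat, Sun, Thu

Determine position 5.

The 7 variables together cover exactly {Fri, Mon, Sat, Sun, Thu, Tue, Wed} — 7 values for 7 variables — and Mon appears only in position 7's list, so position 7 = Mon.
Among the 6 still-open variables, Wed fits only position 5 (and all 6 values in {Fri, Sat, Sun, Thu, Tue, Wed} must be used), so position 5 = Wed.

Wed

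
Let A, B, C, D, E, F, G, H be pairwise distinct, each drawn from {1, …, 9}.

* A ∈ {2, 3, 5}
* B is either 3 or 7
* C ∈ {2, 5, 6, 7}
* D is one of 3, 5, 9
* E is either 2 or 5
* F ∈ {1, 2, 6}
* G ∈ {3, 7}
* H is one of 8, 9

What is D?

9

The 8 variables draw from only 8 values {1, 2, 3, 5, 6, 7, 8, 9}, so each is used; only F can be 1, hence F = 1.
Among the 7 still-open variables, 6 fits only C (and all 7 values in {2, 3, 5, 6, 7, 8, 9} must be used), so C = 6.
Among the 6 still-open variables, 8 fits only H (and all 6 values in {2, 3, 5, 7, 8, 9} must be used), so H = 8.
The 5 still-open variables together cover exactly {2, 3, 5, 7, 9} — 5 values for 5 variables — and 9 appears only in D's list, so D = 9.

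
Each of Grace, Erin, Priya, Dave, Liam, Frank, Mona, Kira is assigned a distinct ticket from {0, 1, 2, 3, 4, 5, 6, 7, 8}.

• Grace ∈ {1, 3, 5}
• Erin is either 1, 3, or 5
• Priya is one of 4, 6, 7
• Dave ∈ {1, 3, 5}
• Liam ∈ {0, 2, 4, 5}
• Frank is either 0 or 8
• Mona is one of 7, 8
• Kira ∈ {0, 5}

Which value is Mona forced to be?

7

Grace, Erin, Dave between them cover only {1, 3, 5} — a naked triple. Remove those values from Liam, Kira.
Kira must be 0 (only option left). So Liam, Frank can't be 0.
Frank must be 8 (only option left). Strike 8 from Mona.
So Mona = 7.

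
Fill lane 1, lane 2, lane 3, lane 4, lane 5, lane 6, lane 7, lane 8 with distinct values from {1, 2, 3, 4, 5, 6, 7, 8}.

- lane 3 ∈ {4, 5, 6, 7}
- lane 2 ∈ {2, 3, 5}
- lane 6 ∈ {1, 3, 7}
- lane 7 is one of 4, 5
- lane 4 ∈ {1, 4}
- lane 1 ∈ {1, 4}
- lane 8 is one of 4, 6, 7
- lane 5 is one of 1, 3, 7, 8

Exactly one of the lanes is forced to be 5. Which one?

lane 7

The 8 variables together cover exactly {1, 2, 3, 4, 5, 6, 7, 8} — 8 values for 8 variables — and 2 appears only in lane 2's list, so lane 2 = 2.
Among the 7 still-open variables, 8 fits only lane 5 (and all 7 values in {1, 3, 4, 5, 6, 7, 8} must be used), so lane 5 = 8.
The 6 still-open variables together cover exactly {1, 3, 4, 5, 6, 7} — 6 values for 6 variables — and 3 appears only in lane 6's list, so lane 6 = 3.
lane 1 and lane 4 share exactly the 2 values {1, 4}; by pigeonhole those values go to them, so strike 1, 4 from lane 3, lane 7, lane 8.
So 5 goes to lane 7.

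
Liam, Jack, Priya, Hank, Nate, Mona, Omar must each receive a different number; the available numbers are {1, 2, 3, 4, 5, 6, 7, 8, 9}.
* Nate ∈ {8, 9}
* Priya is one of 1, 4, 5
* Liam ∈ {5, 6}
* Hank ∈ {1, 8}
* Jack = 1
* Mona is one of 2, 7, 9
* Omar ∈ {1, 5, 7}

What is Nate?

Jack's domain is down to {1}, so Jack = 1. So Priya, Hank, Omar can't be 1.
Hank must be 8 (only option left). Eliminate 8 elsewhere: Nate.
So Nate = 9.

9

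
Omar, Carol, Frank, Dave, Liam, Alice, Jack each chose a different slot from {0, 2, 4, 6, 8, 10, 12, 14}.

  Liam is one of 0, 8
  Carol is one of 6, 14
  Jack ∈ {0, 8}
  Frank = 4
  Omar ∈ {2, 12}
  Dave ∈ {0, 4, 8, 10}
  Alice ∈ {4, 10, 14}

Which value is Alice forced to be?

14

Frank has just one choice, so Frank = 4. Strike 4 from Dave, Alice.
Liam and Jack share exactly the 2 values {0, 8}; by pigeonhole those values go to them, so strike 0, 8 from Dave.
Dave has just one choice, so Dave = 10. Remove 10 from Alice.
So Alice = 14.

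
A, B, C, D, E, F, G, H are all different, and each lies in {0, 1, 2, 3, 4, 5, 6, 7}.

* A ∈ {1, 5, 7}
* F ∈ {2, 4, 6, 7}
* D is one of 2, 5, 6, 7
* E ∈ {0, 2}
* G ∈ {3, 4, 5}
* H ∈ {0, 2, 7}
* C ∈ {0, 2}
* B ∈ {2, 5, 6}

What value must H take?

Among the 8 variables, 1 fits only A (and all 8 values in {0, 1, 2, 3, 4, 5, 6, 7} must be used), so A = 1.
The 7 still-open variables together cover exactly {0, 2, 3, 4, 5, 6, 7} — 7 values for 7 variables — and 3 appears only in G's list, so G = 3.
The 6 still-open variables together cover exactly {0, 2, 4, 5, 6, 7} — 6 values for 6 variables — and 4 appears only in F's list, so F = 4.
C and E between them cover only {0, 2} — a naked pair. Remove those values from B, D, H.
So H = 7.

7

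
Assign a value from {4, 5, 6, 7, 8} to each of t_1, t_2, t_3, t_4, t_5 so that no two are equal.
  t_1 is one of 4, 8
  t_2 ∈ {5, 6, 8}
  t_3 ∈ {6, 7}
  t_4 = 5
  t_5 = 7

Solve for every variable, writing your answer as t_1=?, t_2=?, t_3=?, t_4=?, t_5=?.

t_1=4, t_2=8, t_3=6, t_4=5, t_5=7

t_4's domain is down to {5}, so t_4 = 5. Remove 5 from t_2.
That leaves t_5 = 7. Strike 7 from t_3.
That leaves t_3 = 6. So t_2 can't be 6.
t_2 must be 8 (only option left). Eliminate 8 elsewhere: t_1.
t_1 must be 4 (only option left).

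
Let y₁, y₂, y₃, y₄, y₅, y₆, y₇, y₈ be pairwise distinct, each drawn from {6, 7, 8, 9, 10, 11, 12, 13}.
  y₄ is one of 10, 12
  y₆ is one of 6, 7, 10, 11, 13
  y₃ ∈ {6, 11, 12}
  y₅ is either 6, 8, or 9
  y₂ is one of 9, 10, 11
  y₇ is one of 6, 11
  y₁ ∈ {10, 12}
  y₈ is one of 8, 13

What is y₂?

9

The 8 variables draw from only 8 values {6, 7, 8, 9, 10, 11, 12, 13}, so each is used; only y₆ can be 7, hence y₆ = 7.
Among the 7 still-open variables, 13 fits only y₈ (and all 7 values in {6, 8, 9, 10, 11, 12, 13} must be used), so y₈ = 13.
Among the 6 still-open variables, 8 fits only y₅ (and all 6 values in {6, 8, 9, 10, 11, 12} must be used), so y₅ = 8.
The 5 still-open variables together cover exactly {6, 9, 10, 11, 12} — 5 values for 5 variables — and 9 appears only in y₂'s list, so y₂ = 9.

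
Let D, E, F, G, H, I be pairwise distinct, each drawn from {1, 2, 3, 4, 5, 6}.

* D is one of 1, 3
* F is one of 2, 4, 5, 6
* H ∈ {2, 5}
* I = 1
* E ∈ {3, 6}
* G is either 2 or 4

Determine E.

6

I has just one choice, so I = 1. Eliminate 1 elsewhere: D.
That leaves D = 3. Strike 3 from E.
So E = 6.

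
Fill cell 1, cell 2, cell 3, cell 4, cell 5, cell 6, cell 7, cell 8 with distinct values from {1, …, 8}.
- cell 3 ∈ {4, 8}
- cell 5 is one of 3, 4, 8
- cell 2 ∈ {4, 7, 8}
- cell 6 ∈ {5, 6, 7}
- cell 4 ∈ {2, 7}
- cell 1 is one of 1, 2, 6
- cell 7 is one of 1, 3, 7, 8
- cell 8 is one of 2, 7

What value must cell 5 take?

The 8 variables together cover exactly {1, 2, 3, 4, 5, 6, 7, 8} — 8 values for 8 variables — and 5 appears only in cell 6's list, so cell 6 = 5.
Among the 7 still-open variables, 6 fits only cell 1 (and all 7 values in {1, 2, 3, 4, 6, 7, 8} must be used), so cell 1 = 6.
The 6 still-open variables together cover exactly {1, 2, 3, 4, 7, 8} — 6 values for 6 variables — and 1 appears only in cell 7's list, so cell 7 = 1.
The 5 still-open variables draw from only 5 values {2, 3, 4, 7, 8}, so each is used; only cell 5 can be 3, hence cell 5 = 3.

3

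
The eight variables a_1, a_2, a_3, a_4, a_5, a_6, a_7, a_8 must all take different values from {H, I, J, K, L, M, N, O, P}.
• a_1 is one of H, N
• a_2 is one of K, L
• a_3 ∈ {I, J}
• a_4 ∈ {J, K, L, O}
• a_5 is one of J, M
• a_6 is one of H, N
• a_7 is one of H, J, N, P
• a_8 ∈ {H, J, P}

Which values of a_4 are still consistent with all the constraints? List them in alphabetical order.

The 2 variables a_1 and a_6 are confined to {H, N}, which locks those values in; drop them from a_7, a_8.
a_7 and a_8 share exactly the 2 values {J, P}; by pigeonhole those values go to them, so strike J, P from a_3, a_4, a_5.
a_3 must be I (only option left).
a_5 must be M (only option left).
No further eliminations apply; a_4 can still be any of K, L, O.

K, L, O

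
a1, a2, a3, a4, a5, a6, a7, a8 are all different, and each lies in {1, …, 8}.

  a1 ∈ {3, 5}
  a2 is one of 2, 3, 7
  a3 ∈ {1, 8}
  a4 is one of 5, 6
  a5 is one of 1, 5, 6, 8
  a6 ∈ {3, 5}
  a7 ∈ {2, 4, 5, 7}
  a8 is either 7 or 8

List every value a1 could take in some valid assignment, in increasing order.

3, 5

Among the 8 variables, 4 fits only a7 (and all 8 values in {1, 2, 3, 4, 5, 6, 7, 8} must be used), so a7 = 4.
Among the 7 still-open variables, 2 fits only a2 (and all 7 values in {1, 2, 3, 5, 6, 7, 8} must be used), so a2 = 2.
The 6 still-open variables draw from only 6 values {1, 3, 5, 6, 7, 8}, so each is used; only a8 can be 7, hence a8 = 7.
a1 and a6 share exactly the 2 values {3, 5}; by pigeonhole those values go to them, so strike 3, 5 from a4, a5.
That leaves a4 = 6. Eliminate 6 elsewhere: a5.
No further eliminations apply; a1 can still be any of 3, 5.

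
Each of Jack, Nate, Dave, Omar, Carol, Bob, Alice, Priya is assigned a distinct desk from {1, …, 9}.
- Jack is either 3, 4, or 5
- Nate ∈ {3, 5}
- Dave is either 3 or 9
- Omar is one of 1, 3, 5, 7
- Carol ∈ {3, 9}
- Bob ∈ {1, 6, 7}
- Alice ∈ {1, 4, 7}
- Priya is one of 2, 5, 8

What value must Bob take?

Dave and Carol between them cover only {3, 9} — a naked pair. Remove those values from Jack, Nate, Omar.
Nate must be 5 (only option left). Eliminate 5 elsewhere: Jack, Omar, Priya.
That leaves Jack = 4. So Alice can't be 4.
Omar and Alice between them cover only {1, 7} — a naked pair. Remove those values from Bob.
So Bob = 6.

6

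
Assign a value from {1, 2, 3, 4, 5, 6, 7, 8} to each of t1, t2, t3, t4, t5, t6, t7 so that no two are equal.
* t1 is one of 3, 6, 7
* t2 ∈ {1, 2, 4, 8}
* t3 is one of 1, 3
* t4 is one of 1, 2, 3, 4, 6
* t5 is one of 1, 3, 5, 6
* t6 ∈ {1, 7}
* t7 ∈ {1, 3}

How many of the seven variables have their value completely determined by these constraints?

3

t3 and t7 between them cover only {1, 3} — a naked pair. Remove those values from t1, t2, t4, t5, t6.
t6 has just one choice, so t6 = 7. So t1 can't be 7.
t1 has just one choice, so t1 = 6. Remove 6 from t4, t5.
That leaves t5 = 5.
Determined: t1=6, t5=5, t6=7. The other variables each still have more than one consistent value. That makes 3.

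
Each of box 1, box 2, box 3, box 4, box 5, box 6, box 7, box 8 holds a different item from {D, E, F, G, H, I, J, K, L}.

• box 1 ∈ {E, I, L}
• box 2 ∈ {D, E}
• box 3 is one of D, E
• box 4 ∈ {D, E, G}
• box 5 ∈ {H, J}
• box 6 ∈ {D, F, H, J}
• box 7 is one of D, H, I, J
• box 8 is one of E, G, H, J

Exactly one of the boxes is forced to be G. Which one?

The 8 variables draw from only 8 values {D, E, F, G, H, I, J, L}, so each is used; only box 6 can be F, hence box 6 = F.
The 7 still-open variables draw from only 7 values {D, E, G, H, I, J, L}, so each is used; only box 1 can be L, hence box 1 = L.
Among the 6 still-open variables, I fits only box 7 (and all 6 values in {D, E, G, H, I, J} must be used), so box 7 = I.
box 2 and box 3 between them cover only {D, E} — a naked pair. Remove those values from box 4, box 8.
So G goes to box 4.

box 4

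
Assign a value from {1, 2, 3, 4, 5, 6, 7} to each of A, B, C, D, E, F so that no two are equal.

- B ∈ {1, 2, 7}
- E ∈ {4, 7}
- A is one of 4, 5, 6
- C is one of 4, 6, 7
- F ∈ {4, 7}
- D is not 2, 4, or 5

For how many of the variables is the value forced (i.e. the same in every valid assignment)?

2

E and F share exactly the 2 values {4, 7}; by pigeonhole those values go to them, so strike 4, 7 from A, B, C, D.
That leaves C = 6. Remove 6 from A, D.
A has just one choice, so A = 5.
Determined: A=5, C=6. The other variables each still have more than one consistent value. That makes 2.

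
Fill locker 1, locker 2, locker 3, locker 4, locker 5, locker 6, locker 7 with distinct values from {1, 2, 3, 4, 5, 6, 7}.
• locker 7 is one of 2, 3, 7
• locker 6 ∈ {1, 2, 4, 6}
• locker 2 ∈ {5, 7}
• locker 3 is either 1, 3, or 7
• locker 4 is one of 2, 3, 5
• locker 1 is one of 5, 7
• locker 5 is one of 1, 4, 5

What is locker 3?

1

The 7 variables draw from only 7 values {1, 2, 3, 4, 5, 6, 7}, so each is used; only locker 6 can be 6, hence locker 6 = 6.
The 6 still-open variables together cover exactly {1, 2, 3, 4, 5, 7} — 6 values for 6 variables — and 4 appears only in locker 5's list, so locker 5 = 4.
The 5 still-open variables draw from only 5 values {1, 2, 3, 5, 7}, so each is used; only locker 3 can be 1, hence locker 3 = 1.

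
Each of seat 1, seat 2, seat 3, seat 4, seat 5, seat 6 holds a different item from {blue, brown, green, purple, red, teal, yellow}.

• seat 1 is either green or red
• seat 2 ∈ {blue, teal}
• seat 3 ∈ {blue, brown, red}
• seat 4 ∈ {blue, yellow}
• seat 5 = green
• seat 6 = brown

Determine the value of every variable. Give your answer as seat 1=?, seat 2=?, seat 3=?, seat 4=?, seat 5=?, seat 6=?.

seat 5 has just one choice, so seat 5 = green. Eliminate green elsewhere: seat 1.
seat 6 has just one choice, so seat 6 = brown. So seat 3 can't be brown.
seat 1 must be red (only option left). Remove red from seat 3.
seat 3 must be blue (only option left). So seat 2, seat 4 can't be blue.
That leaves seat 4 = yellow.
That leaves seat 2 = teal.

seat 1=red, seat 2=teal, seat 3=blue, seat 4=yellow, seat 5=green, seat 6=brown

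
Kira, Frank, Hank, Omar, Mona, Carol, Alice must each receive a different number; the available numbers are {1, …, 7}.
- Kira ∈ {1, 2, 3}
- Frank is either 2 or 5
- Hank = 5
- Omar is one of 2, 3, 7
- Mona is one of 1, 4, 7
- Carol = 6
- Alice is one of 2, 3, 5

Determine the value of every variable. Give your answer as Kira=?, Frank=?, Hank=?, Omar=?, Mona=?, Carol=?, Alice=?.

Kira=1, Frank=2, Hank=5, Omar=7, Mona=4, Carol=6, Alice=3

Hank has just one choice, so Hank = 5. So Frank, Alice can't be 5.
Carol must be 6 (only option left).
Frank's domain is down to {2}, so Frank = 2. Eliminate 2 elsewhere: Kira, Omar, Alice.
That leaves Alice = 3. Strike 3 from Kira, Omar.
That leaves Kira = 1. Remove 1 from Mona.
Omar has just one choice, so Omar = 7. So Mona can't be 7.
Mona has just one choice, so Mona = 4.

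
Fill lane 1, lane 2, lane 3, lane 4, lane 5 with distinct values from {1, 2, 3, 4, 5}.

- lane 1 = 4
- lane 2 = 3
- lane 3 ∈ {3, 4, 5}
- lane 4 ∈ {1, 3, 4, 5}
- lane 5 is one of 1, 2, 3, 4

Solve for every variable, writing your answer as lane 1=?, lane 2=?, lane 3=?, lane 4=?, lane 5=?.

lane 1's domain is down to {4}, so lane 1 = 4. Eliminate 4 elsewhere: lane 3, lane 4, lane 5.
That leaves lane 2 = 3. So lane 3, lane 4, lane 5 can't be 3.
That leaves lane 3 = 5. Eliminate 5 elsewhere: lane 4.
lane 4's domain is down to {1}, so lane 4 = 1. Remove 1 from lane 5.
lane 5's domain is down to {2}, so lane 5 = 2.

lane 1=4, lane 2=3, lane 3=5, lane 4=1, lane 5=2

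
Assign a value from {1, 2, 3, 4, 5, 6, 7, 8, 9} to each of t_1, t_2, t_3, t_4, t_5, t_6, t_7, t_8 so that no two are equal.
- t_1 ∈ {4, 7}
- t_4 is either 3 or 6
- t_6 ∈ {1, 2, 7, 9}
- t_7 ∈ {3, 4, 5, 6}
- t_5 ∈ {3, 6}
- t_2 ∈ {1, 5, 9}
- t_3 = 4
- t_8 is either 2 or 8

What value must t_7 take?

t_3's domain is down to {4}, so t_3 = 4. Remove 4 from t_1, t_7.
That leaves t_1 = 7. Remove 7 from t_6.
The 2 variables t_4 and t_5 are confined to {3, 6}, which locks those values in; drop them from t_7.
So t_7 = 5.

5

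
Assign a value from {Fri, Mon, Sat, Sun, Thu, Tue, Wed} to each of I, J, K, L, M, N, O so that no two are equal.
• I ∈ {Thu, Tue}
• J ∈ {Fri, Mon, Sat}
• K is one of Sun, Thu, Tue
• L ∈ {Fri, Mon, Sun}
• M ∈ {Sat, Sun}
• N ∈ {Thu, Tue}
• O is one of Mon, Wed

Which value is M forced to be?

Sat

The 7 variables draw from only 7 values {Fri, Mon, Sat, Sun, Thu, Tue, Wed}, so each is used; only O can be Wed, hence O = Wed.
The 2 variables I and N are confined to {Thu, Tue}, which locks those values in; drop them from K.
K must be Sun (only option left). Remove Sun from L, M.
So M = Sat.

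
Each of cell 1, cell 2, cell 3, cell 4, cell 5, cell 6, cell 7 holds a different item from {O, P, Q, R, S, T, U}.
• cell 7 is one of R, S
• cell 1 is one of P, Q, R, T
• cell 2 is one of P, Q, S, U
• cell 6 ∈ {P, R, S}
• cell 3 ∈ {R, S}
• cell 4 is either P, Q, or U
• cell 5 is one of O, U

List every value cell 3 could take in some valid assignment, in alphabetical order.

The 7 variables together cover exactly {O, P, Q, R, S, T, U} — 7 values for 7 variables — and O appears only in cell 5's list, so cell 5 = O.
The 6 still-open variables draw from only 6 values {P, Q, R, S, T, U}, so each is used; only cell 1 can be T, hence cell 1 = T.
The 2 variables cell 3 and cell 7 are confined to {R, S}, which locks those values in; drop them from cell 2, cell 6.
cell 6 must be P (only option left). Strike P from cell 2, cell 4.
No further eliminations apply; cell 3 can still be any of R, S.

R, S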